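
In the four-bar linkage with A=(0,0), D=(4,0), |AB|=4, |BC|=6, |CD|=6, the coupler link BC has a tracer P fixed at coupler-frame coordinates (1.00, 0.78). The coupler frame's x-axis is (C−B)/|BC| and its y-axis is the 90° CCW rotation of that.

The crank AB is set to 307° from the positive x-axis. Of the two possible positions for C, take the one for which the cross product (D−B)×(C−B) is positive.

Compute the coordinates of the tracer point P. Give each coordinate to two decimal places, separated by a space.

A=(0,0), D=(4.00,0)
B = A + 4.00·(cos307°, sin307°) = (2.4073, -3.1945)
|BD| = 3.5696
circle(B,6.00) ∩ circle(D,6.00): a=1.7848, h=5.7284
  candidates: C₊=(-1.9229,0.9587) cross=20.448; C₋=(8.3302,-4.1533) cross=-20.448
  mode + wants cross > 0 → take C=(-1.9229,0.9587) (cross=20.448)
ex = (C−B)/|BC| = (-0.7217,0.6922); ey = (-0.6922,-0.7217)
P = B + 1.00·ex + 0.78·ey = (1.1456,-3.0653)

1.15 -3.07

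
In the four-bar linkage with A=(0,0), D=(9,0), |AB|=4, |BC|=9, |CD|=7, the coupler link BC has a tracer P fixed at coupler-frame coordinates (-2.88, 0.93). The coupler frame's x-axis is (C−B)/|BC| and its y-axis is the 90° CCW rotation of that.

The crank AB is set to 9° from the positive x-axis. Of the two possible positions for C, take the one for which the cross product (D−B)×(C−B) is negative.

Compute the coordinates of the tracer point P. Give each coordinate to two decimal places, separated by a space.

A=(0,0), D=(9.00,0)
B = A + 4.00·(cos9°, sin9°) = (3.9508, 0.6257)
|BD| = 5.0879
circle(B,9.00) ∩ circle(D,7.00): a=5.6887, h=6.9742
  candidates: C₊=(10.4540,6.8473) cross=35.484; C₋=(8.7385,-6.9951) cross=-35.484
  mode - wants cross < 0 → take C=(8.7385,-6.9951) (cross=-35.484)
ex = (C−B)/|BC| = (0.5320,-0.8468); ey = (0.8468,0.5320)
P = B + -2.88·ex + 0.93·ey = (3.2062,3.5591)

3.21 3.56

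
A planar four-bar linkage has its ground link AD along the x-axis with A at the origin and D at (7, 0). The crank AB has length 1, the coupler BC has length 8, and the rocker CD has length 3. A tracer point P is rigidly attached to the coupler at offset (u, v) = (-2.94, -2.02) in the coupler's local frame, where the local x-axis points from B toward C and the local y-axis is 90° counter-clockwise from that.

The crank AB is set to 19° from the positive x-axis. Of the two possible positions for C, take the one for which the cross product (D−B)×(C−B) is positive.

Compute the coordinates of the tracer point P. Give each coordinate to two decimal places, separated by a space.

-1.33 -2.42

A=(0,0), D=(7.00,0)
B = A + 1.00·(cos19°, sin19°) = (0.9455, 0.3256)
|BD| = 6.0632
circle(B,8.00) ∩ circle(D,3.00): a=7.5672, h=2.5958
  candidates: C₊=(8.6411,2.5113) cross=15.739; C₋=(8.3624,-2.6728) cross=-15.739
  mode + wants cross > 0 → take C=(8.6411,2.5113) (cross=15.739)
ex = (C−B)/|BC| = (0.9620,0.2732); ey = (-0.2732,0.9620)
P = B + -2.94·ex + -2.02·ey = (-1.3307,-2.4208)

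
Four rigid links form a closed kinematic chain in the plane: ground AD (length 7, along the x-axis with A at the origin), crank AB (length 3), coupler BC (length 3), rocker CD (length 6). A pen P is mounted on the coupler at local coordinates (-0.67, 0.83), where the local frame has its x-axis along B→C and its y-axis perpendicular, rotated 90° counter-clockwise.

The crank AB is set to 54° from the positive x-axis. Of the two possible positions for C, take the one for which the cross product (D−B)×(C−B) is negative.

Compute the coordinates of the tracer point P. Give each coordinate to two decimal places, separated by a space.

2.73 2.87

A=(0,0), D=(7.00,0)
B = A + 3.00·(cos54°, sin54°) = (1.7634, 2.4271)
|BD| = 5.7717
circle(B,3.00) ∩ circle(D,6.00): a=0.5469, h=2.9497
  candidates: C₊=(3.4999,4.8733) cross=17.025; C₋=(1.0192,-0.4792) cross=-17.025
  mode - wants cross < 0 → take C=(1.0192,-0.4792) (cross=-17.025)
ex = (C−B)/|BC| = (-0.2481,-0.9687); ey = (0.9687,-0.2481)
P = B + -0.67·ex + 0.83·ey = (2.7336,2.8702)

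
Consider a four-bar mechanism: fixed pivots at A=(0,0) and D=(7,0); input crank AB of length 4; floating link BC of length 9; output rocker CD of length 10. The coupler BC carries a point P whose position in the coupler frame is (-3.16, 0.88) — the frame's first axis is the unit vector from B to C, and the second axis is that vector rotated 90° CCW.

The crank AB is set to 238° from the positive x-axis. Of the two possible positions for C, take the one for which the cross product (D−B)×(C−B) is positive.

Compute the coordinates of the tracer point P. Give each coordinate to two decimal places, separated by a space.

-3.28 -6.46

A=(0,0), D=(7.00,0)
B = A + 4.00·(cos238°, sin238°) = (-2.1197, -3.3922)
|BD| = 9.7301
circle(B,9.00) ∩ circle(D,10.00): a=3.8887, h=8.1165
  candidates: C₊=(-1.3046,5.5708) cross=78.975; C₋=(4.3547,-9.6438) cross=-78.975
  mode + wants cross > 0 → take C=(-1.3046,5.5708) (cross=78.975)
ex = (C−B)/|BC| = (0.0906,0.9959); ey = (-0.9959,0.0906)
P = B + -3.16·ex + 0.88·ey = (-3.2823,-6.4595)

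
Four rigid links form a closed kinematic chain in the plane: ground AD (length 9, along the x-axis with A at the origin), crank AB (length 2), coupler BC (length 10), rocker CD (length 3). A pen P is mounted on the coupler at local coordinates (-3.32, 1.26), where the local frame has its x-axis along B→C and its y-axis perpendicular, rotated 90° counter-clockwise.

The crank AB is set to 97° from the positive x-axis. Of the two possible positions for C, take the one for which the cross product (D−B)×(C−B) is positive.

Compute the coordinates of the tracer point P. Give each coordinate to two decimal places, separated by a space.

A=(0,0), D=(9.00,0)
B = A + 2.00·(cos97°, sin97°) = (-0.2437, 1.9851)
|BD| = 9.4545
circle(B,10.00) ∩ circle(D,3.00): a=9.5398, h=2.9988
  candidates: C₊=(9.7130,2.9140) cross=28.352; C₋=(8.4538,-2.9498) cross=-28.352
  mode + wants cross > 0 → take C=(9.7130,2.9140) (cross=28.352)
ex = (C−B)/|BC| = (0.9957,0.0929); ey = (-0.0929,0.9957)
P = B + -3.32·ex + 1.26·ey = (-3.6664,2.9312)

-3.67 2.93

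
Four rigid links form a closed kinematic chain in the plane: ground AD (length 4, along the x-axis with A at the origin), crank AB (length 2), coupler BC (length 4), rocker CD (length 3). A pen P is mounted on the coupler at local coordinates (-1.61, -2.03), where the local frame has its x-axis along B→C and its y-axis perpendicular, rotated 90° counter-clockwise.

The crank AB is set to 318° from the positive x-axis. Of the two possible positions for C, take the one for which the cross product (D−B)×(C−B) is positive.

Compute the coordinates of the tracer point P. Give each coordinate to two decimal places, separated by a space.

A=(0,0), D=(4.00,0)
B = A + 2.00·(cos318°, sin318°) = (1.4863, -1.3383)
|BD| = 2.8478
circle(B,4.00) ∩ circle(D,3.00): a=2.6529, h=2.9937
  candidates: C₊=(2.4212,2.5510) cross=8.525; C₋=(5.2349,-2.7341) cross=-8.525
  mode + wants cross > 0 → take C=(2.4212,2.5510) (cross=8.525)
ex = (C−B)/|BC| = (0.2337,0.9723); ey = (-0.9723,0.2337)
P = B + -1.61·ex + -2.03·ey = (3.0838,-3.3781)

3.08 -3.38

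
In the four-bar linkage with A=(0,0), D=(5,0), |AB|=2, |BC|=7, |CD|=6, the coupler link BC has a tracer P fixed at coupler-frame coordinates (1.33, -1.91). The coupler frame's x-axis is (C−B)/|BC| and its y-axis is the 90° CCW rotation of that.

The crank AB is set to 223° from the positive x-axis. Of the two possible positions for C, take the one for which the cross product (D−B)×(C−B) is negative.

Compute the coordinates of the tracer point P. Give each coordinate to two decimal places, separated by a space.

-1.68 -3.68

A=(0,0), D=(5.00,0)
B = A + 2.00·(cos223°, sin223°) = (-1.4627, -1.3640)
|BD| = 6.6051
circle(B,7.00) ∩ circle(D,6.00): a=4.2866, h=5.5340
  candidates: C₊=(1.5887,4.9359) cross=36.552; C₋=(3.8743,-5.8935) cross=-36.552
  mode - wants cross < 0 → take C=(3.8743,-5.8935) (cross=-36.552)
ex = (C−B)/|BC| = (0.7624,-0.6471); ey = (0.6471,0.7624)
P = B + 1.33·ex + -1.91·ey = (-1.6846,-3.6808)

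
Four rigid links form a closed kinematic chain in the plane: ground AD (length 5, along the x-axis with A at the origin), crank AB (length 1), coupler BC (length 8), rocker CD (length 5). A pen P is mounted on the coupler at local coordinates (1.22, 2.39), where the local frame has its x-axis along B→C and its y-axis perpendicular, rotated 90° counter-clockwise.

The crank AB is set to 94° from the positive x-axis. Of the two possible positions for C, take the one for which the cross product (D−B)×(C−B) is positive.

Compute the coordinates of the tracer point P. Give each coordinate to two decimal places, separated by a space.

-0.03 3.68

A=(0,0), D=(5.00,0)
B = A + 1.00·(cos94°, sin94°) = (-0.0698, 0.9976)
|BD| = 5.1670
circle(B,8.00) ∩ circle(D,5.00): a=6.3575, h=4.8562
  candidates: C₊=(7.1057,4.5350) cross=25.092; C₋=(5.2305,-4.9947) cross=-25.092
  mode + wants cross > 0 → take C=(7.1057,4.5350) (cross=25.092)
ex = (C−B)/|BC| = (0.8969,0.4422); ey = (-0.4422,0.8969)
P = B + 1.22·ex + 2.39·ey = (-0.0323,3.6807)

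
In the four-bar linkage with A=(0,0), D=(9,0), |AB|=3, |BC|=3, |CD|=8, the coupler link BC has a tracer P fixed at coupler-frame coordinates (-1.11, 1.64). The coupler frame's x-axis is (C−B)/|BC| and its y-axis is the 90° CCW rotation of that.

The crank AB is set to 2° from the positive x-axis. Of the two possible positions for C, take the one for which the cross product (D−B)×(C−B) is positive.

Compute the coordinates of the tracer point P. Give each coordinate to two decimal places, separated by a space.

A=(0,0), D=(9.00,0)
B = A + 3.00·(cos2°, sin2°) = (2.9982, 0.1047)
|BD| = 6.0027
circle(B,3.00) ∩ circle(D,8.00): a=-1.5799, h=2.5503
  candidates: C₊=(1.4630,2.6822) cross=15.309; C₋=(1.3741,-2.4177) cross=-15.309
  mode + wants cross > 0 → take C=(1.4630,2.6822) (cross=15.309)
ex = (C−B)/|BC| = (-0.5117,0.8592); ey = (-0.8592,-0.5117)
P = B + -1.11·ex + 1.64·ey = (2.1572,-1.6882)

2.16 -1.69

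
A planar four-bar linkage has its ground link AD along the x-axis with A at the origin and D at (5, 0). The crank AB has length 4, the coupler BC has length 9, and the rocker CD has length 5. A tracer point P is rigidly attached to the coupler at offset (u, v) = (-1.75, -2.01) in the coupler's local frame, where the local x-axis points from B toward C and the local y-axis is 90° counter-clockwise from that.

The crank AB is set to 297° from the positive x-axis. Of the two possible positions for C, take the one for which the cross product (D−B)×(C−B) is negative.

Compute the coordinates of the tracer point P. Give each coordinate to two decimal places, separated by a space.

A=(0,0), D=(5.00,0)
B = A + 4.00·(cos297°, sin297°) = (1.8160, -3.5640)
|BD| = 4.7792
circle(B,9.00) ∩ circle(D,5.00): a=8.2483, h=3.6007
  candidates: C₊=(4.6261,4.9860) cross=17.208; C₋=(9.9965,0.1882) cross=-17.208
  mode - wants cross < 0 → take C=(9.9965,0.1882) (cross=-17.208)
ex = (C−B)/|BC| = (0.9089,0.4169); ey = (-0.4169,0.9089)
P = B + -1.75·ex + -2.01·ey = (1.0633,-6.1206)

1.06 -6.12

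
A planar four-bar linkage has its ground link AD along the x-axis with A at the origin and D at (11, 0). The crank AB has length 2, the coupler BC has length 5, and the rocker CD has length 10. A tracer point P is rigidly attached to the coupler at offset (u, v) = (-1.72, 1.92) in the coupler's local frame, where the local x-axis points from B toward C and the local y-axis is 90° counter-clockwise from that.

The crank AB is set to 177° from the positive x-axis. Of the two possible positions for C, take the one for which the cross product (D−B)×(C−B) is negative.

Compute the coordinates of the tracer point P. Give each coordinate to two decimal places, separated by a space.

-1.89 2.68

A=(0,0), D=(11.00,0)
B = A + 2.00·(cos177°, sin177°) = (-1.9973, 0.1047)
|BD| = 12.9977
circle(B,5.00) ∩ circle(D,10.00): a=3.6137, h=3.4556
  candidates: C₊=(1.6442,3.5310) cross=44.915; C₋=(1.5885,-3.3799) cross=-44.915
  mode - wants cross < 0 → take C=(1.5885,-3.3799) (cross=-44.915)
ex = (C−B)/|BC| = (0.7172,-0.6969); ey = (0.6969,0.7172)
P = B + -1.72·ex + 1.92·ey = (-1.8927,2.6803)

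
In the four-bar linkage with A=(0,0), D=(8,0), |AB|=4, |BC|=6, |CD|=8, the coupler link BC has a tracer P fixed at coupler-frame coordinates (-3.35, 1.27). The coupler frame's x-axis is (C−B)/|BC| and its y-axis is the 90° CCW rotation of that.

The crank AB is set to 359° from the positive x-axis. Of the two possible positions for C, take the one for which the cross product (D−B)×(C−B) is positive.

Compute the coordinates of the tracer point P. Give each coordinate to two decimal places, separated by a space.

A=(0,0), D=(8.00,0)
B = A + 4.00·(cos359°, sin359°) = (3.9994, -0.0698)
|BD| = 4.0012
circle(B,6.00) ∩ circle(D,8.00): a=-1.4983, h=5.8099
  candidates: C₊=(2.3999,5.7131) cross=23.247; C₋=(2.6027,-5.9050) cross=-23.247
  mode + wants cross > 0 → take C=(2.3999,5.7131) (cross=23.247)
ex = (C−B)/|BC| = (-0.2666,0.9638); ey = (-0.9638,-0.2666)
P = B + -3.35·ex + 1.27·ey = (3.6684,-3.6371)

3.67 -3.64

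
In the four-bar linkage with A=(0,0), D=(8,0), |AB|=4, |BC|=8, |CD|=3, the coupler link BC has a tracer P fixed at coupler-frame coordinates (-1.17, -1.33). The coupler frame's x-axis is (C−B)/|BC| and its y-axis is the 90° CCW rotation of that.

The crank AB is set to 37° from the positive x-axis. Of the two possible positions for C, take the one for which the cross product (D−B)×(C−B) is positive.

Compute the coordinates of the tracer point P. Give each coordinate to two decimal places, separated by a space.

1.74 1.40

A=(0,0), D=(8.00,0)
B = A + 4.00·(cos37°, sin37°) = (3.1945, 2.4073)
|BD| = 5.3747
circle(B,8.00) ∩ circle(D,3.00): a=7.8039, h=1.7604
  candidates: C₊=(10.9604,0.4859) cross=9.461; C₋=(9.3835,-2.6619) cross=-9.461
  mode + wants cross > 0 → take C=(10.9604,0.4859) (cross=9.461)
ex = (C−B)/|BC| = (0.9707,-0.2402); ey = (0.2402,0.9707)
P = B + -1.17·ex + -1.33·ey = (1.7394,1.3972)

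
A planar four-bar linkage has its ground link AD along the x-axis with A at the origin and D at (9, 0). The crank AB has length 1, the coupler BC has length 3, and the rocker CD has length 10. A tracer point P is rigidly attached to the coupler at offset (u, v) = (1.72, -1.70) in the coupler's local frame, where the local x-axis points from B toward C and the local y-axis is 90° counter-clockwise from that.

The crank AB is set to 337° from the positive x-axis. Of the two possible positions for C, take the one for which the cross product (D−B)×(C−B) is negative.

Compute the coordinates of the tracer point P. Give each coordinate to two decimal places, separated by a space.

A=(0,0), D=(9.00,0)
B = A + 1.00·(cos337°, sin337°) = (0.9205, -0.3907)
|BD| = 8.0889
circle(B,3.00) ∩ circle(D,10.00): a=-1.5805, h=2.5499
  candidates: C₊=(-0.7813,2.0799) cross=20.626; C₋=(-0.5350,-3.0140) cross=-20.626
  mode - wants cross < 0 → take C=(-0.5350,-3.0140) (cross=-20.626)
ex = (C−B)/|BC| = (-0.4852,-0.8744); ey = (0.8744,-0.4852)
P = B + 1.72·ex + -1.70·ey = (-1.4005,-1.0700)

-1.40 -1.07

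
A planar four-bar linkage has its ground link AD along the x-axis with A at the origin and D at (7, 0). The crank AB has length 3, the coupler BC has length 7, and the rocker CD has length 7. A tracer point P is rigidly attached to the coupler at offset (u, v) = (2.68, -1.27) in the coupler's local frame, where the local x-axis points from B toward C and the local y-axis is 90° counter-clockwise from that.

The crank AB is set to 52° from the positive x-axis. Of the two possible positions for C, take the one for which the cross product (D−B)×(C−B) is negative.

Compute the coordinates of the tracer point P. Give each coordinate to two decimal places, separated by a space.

A=(0,0), D=(7.00,0)
B = A + 3.00·(cos52°, sin52°) = (1.8470, 2.3640)
|BD| = 5.6694
circle(B,7.00) ∩ circle(D,7.00): a=2.8347, h=6.4003
  candidates: C₊=(7.0923,6.9994) cross=36.286; C₋=(1.7547,-4.6354) cross=-36.286
  mode - wants cross < 0 → take C=(1.7547,-4.6354) (cross=-36.286)
ex = (C−B)/|BC| = (-0.0132,-0.9999); ey = (0.9999,-0.0132)
P = B + 2.68·ex + -1.27·ey = (0.5418,-0.2990)

0.54 -0.30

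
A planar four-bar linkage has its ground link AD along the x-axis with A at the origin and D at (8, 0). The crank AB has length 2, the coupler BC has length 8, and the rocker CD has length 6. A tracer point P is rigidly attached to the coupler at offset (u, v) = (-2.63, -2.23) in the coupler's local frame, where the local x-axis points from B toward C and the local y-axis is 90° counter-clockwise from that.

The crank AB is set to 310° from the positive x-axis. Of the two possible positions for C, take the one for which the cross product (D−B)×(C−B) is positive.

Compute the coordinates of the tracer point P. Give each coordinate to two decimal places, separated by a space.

1.88 -4.93

A=(0,0), D=(8.00,0)
B = A + 2.00·(cos310°, sin310°) = (1.2856, -1.5321)
|BD| = 6.8870
circle(B,8.00) ∩ circle(D,6.00): a=5.4763, h=5.8318
  candidates: C₊=(5.3273,5.3718) cross=40.164; C₋=(7.9220,-5.9995) cross=-40.164
  mode + wants cross > 0 → take C=(5.3273,5.3718) (cross=40.164)
ex = (C−B)/|BC| = (0.5052,0.8630); ey = (-0.8630,0.5052)
P = B + -2.63·ex + -2.23·ey = (1.8813,-4.9284)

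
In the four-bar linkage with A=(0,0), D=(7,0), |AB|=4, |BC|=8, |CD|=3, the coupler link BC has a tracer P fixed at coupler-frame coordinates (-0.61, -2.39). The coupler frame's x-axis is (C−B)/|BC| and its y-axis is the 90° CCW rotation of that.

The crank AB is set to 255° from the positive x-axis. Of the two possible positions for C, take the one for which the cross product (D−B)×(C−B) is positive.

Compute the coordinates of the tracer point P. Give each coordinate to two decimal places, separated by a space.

A=(0,0), D=(7.00,0)
B = A + 4.00·(cos255°, sin255°) = (-1.0353, -3.8637)
|BD| = 8.9159
circle(B,8.00) ∩ circle(D,3.00): a=7.5423, h=2.6671
  candidates: C₊=(4.6063,1.8084) cross=23.779; C₋=(6.9178,-2.9989) cross=-23.779
  mode + wants cross > 0 → take C=(4.6063,1.8084) (cross=23.779)
ex = (C−B)/|BC| = (0.7052,0.7090); ey = (-0.7090,0.7052)
P = B + -0.61·ex + -2.39·ey = (0.2291,-5.9816)

0.23 -5.98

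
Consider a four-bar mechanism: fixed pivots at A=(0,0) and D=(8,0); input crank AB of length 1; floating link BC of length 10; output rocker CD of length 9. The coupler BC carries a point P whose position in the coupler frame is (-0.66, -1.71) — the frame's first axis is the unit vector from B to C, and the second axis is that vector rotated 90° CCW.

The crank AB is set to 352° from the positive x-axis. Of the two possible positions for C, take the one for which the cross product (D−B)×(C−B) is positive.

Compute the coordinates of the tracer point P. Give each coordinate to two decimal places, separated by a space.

2.19 -1.52

A=(0,0), D=(8.00,0)
B = A + 1.00·(cos352°, sin352°) = (0.9903, -0.1392)
|BD| = 7.0111
circle(B,10.00) ∩ circle(D,9.00): a=4.8605, h=8.7393
  candidates: C₊=(5.6764,8.6949) cross=61.272; C₋=(6.0233,-8.7803) cross=-61.272
  mode + wants cross > 0 → take C=(5.6764,8.6949) (cross=61.272)
ex = (C−B)/|BC| = (0.4686,0.8834); ey = (-0.8834,0.4686)
P = B + -0.66·ex + -1.71·ey = (2.1916,-1.5235)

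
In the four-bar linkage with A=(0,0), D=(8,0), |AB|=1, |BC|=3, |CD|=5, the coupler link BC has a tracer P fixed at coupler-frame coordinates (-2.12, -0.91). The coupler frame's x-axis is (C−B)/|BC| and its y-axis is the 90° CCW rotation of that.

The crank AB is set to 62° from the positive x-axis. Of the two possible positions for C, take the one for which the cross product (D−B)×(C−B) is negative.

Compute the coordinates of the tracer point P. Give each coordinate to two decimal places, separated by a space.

-1.82 1.19

A=(0,0), D=(8.00,0)
B = A + 1.00·(cos62°, sin62°) = (0.4695, 0.8829)
|BD| = 7.5821
circle(B,3.00) ∩ circle(D,5.00): a=2.7359, h=1.2307
  candidates: C₊=(3.3301,1.7867) cross=9.331; C₋=(3.0435,-0.6580) cross=-9.331
  mode - wants cross < 0 → take C=(3.0435,-0.6580) (cross=-9.331)
ex = (C−B)/|BC| = (0.8580,-0.5136); ey = (0.5136,0.8580)
P = B + -2.12·ex + -0.91·ey = (-1.8169,1.1911)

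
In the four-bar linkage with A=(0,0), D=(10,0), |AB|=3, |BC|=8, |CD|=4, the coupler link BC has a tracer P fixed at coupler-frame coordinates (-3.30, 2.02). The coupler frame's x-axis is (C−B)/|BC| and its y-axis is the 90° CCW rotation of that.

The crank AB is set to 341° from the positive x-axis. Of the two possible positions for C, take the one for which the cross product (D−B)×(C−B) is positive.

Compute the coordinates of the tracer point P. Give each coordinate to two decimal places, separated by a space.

A=(0,0), D=(10.00,0)
B = A + 3.00·(cos341°, sin341°) = (2.8366, -0.9767)
|BD| = 7.2297
circle(B,8.00) ∩ circle(D,4.00): a=6.9345, h=3.9891
  candidates: C₊=(9.1686,3.9126) cross=28.840; C₋=(10.2464,-3.9924) cross=-28.840
  mode + wants cross > 0 → take C=(9.1686,3.9126) (cross=28.840)
ex = (C−B)/|BC| = (0.7915,0.6112); ey = (-0.6112,0.7915)
P = B + -3.30·ex + 2.02·ey = (-1.0100,-1.3947)

-1.01 -1.39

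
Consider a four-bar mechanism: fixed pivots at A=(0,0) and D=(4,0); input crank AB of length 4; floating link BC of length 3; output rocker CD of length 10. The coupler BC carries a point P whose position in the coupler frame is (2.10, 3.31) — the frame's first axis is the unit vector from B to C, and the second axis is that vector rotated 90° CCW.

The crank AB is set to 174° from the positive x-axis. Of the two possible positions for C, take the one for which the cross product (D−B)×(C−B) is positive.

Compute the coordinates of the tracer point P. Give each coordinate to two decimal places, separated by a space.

A=(0,0), D=(4.00,0)
B = A + 4.00·(cos174°, sin174°) = (-3.9781, 0.4181)
|BD| = 7.9890
circle(B,3.00) ∩ circle(D,10.00): a=-1.7008, h=2.4713
  candidates: C₊=(-5.5472,2.9750) cross=19.743; C₋=(-5.8059,-1.9608) cross=-19.743
  mode + wants cross > 0 → take C=(-5.5472,2.9750) (cross=19.743)
ex = (C−B)/|BC| = (-0.5230,0.8523); ey = (-0.8523,-0.5230)
P = B + 2.10·ex + 3.31·ey = (-7.8976,0.4767)

-7.90 0.48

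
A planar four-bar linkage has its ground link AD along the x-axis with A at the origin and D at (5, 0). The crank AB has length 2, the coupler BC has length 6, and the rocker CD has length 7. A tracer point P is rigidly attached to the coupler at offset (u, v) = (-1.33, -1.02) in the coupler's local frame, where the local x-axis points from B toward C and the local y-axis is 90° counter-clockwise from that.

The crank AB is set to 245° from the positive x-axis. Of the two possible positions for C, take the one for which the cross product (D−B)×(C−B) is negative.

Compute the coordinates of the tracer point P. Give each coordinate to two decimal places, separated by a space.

A=(0,0), D=(5.00,0)
B = A + 2.00·(cos245°, sin245°) = (-0.8452, -1.8126)
|BD| = 6.1198
circle(B,6.00) ∩ circle(D,7.00): a=1.9978, h=5.6576
  candidates: C₊=(-0.6128,4.1829) cross=34.624; C₋=(2.7386,-6.6247) cross=-34.624
  mode - wants cross < 0 → take C=(2.7386,-6.6247) (cross=-34.624)
ex = (C−B)/|BC| = (0.5973,-0.8020); ey = (0.8020,0.5973)
P = B + -1.33·ex + -1.02·ey = (-2.4577,-1.3552)

-2.46 -1.36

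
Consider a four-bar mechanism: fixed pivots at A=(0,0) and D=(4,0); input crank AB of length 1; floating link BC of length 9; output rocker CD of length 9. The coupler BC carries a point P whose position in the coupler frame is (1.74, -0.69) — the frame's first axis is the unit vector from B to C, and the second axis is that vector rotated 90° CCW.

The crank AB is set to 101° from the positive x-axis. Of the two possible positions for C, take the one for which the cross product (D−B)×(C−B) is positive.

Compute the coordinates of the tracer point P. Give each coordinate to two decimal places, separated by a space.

A=(0,0), D=(4.00,0)
B = A + 1.00·(cos101°, sin101°) = (-0.1908, 0.9816)
|BD| = 4.3042
circle(B,9.00) ∩ circle(D,9.00): a=2.1521, h=8.7389
  candidates: C₊=(3.8976,8.9994) cross=37.614; C₋=(-0.0884,-8.0178) cross=-37.614
  mode + wants cross > 0 → take C=(3.8976,8.9994) (cross=37.614)
ex = (C−B)/|BC| = (0.4543,0.8909); ey = (-0.8909,0.4543)
P = B + 1.74·ex + -0.69·ey = (1.2143,2.2183)

1.21 2.22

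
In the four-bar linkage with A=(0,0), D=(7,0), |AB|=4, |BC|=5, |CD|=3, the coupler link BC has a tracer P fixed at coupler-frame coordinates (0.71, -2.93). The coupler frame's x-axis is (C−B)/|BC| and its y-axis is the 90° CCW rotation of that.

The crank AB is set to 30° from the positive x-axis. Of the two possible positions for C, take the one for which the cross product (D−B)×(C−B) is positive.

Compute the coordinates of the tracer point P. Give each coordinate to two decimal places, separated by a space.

4.54 -0.81

A=(0,0), D=(7.00,0)
B = A + 4.00·(cos30°, sin30°) = (3.4641, 2.0000)
|BD| = 4.0623
circle(B,5.00) ∩ circle(D,3.00): a=4.0005, h=2.9994
  candidates: C₊=(8.4228,2.6411) cross=12.184; C₋=(5.4695,-2.5802) cross=-12.184
  mode + wants cross > 0 → take C=(8.4228,2.6411) (cross=12.184)
ex = (C−B)/|BC| = (0.9917,0.1282); ey = (-0.1282,0.9917)
P = B + 0.71·ex + -2.93·ey = (4.5439,-0.8148)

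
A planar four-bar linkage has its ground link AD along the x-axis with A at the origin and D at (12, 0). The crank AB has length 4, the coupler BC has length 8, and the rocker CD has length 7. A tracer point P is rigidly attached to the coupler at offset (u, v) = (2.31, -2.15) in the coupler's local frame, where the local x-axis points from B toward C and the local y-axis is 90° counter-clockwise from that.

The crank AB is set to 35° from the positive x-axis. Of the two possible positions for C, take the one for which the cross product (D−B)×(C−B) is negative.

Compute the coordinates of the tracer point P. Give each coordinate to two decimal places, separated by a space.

A=(0,0), D=(12.00,0)
B = A + 4.00·(cos35°, sin35°) = (3.2766, 2.2943)
|BD| = 9.0201
circle(B,8.00) ∩ circle(D,7.00): a=5.3415, h=5.9555
  candidates: C₊=(9.9573,6.6953) cross=53.719; C₋=(6.9276,-4.8240) cross=-53.719
  mode - wants cross < 0 → take C=(6.9276,-4.8240) (cross=-53.719)
ex = (C−B)/|BC| = (0.4564,-0.8898); ey = (0.8898,0.4564)
P = B + 2.31·ex + -2.15·ey = (2.4178,-0.7423)

2.42 -0.74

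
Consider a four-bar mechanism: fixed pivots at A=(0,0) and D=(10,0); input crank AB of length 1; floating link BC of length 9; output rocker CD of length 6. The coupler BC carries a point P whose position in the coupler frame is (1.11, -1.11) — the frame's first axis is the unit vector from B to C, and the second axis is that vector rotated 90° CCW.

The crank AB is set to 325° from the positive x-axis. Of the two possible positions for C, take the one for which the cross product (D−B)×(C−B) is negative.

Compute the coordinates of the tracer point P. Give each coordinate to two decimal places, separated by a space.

A=(0,0), D=(10.00,0)
B = A + 1.00·(cos325°, sin325°) = (0.8192, -0.5736)
|BD| = 9.1987
circle(B,9.00) ∩ circle(D,6.00): a=7.0454, h=5.6003
  candidates: C₊=(7.5016,5.4551) cross=51.515; C₋=(8.2000,-5.7236) cross=-51.515
  mode - wants cross < 0 → take C=(8.2000,-5.7236) (cross=-51.515)
ex = (C−B)/|BC| = (0.8201,-0.5722); ey = (0.5722,0.8201)
P = B + 1.11·ex + -1.11·ey = (1.0943,-2.1191)

1.09 -2.12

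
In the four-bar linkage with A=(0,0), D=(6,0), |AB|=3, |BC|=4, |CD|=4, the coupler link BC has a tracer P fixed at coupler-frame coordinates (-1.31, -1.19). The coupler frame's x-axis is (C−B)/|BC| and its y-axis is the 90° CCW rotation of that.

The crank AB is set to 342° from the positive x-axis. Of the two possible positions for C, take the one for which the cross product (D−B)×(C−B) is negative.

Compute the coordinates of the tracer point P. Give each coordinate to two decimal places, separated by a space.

1.10 -0.71

A=(0,0), D=(6.00,0)
B = A + 3.00·(cos342°, sin342°) = (2.8532, -0.9271)
|BD| = 3.2805
circle(B,4.00) ∩ circle(D,4.00): a=1.6403, h=3.6482
  candidates: C₊=(3.3956,3.0360) cross=11.968; C₋=(5.4575,-3.9630) cross=-11.968
  mode - wants cross < 0 → take C=(5.4575,-3.9630) (cross=-11.968)
ex = (C−B)/|BC| = (0.6511,-0.7590); ey = (0.7590,0.6511)
P = B + -1.31·ex + -1.19·ey = (1.0970,-0.7076)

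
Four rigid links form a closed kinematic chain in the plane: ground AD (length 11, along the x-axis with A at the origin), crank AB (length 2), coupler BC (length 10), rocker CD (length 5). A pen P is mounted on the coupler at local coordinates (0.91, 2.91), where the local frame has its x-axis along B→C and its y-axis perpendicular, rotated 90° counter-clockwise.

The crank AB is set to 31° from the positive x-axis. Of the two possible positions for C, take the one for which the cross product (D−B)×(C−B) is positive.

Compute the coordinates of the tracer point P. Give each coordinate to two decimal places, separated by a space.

A=(0,0), D=(11.00,0)
B = A + 2.00·(cos31°, sin31°) = (1.7143, 1.0301)
|BD| = 9.3426
circle(B,10.00) ∩ circle(D,5.00): a=8.6852, h=4.9566
  candidates: C₊=(10.8930,4.9989) cross=46.308; C₋=(9.8001,-4.8539) cross=-46.308
  mode + wants cross > 0 → take C=(10.8930,4.9989) (cross=46.308)
ex = (C−B)/|BC| = (0.9179,0.3969); ey = (-0.3969,0.9179)
P = B + 0.91·ex + 2.91·ey = (1.3947,4.0622)

1.39 4.06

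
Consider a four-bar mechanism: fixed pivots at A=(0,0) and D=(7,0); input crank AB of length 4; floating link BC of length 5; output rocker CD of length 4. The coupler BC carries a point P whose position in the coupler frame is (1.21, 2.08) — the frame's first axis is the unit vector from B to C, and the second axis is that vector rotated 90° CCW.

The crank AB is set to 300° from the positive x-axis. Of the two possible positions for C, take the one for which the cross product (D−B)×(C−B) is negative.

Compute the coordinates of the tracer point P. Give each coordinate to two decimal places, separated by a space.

A=(0,0), D=(7.00,0)
B = A + 4.00·(cos300°, sin300°) = (2.0000, -3.4641)
|BD| = 6.0828
circle(B,5.00) ∩ circle(D,4.00): a=3.7812, h=3.2715
  candidates: C₊=(3.2450,1.3784) cross=19.900; C₋=(6.9712,-3.9999) cross=-19.900
  mode - wants cross < 0 → take C=(6.9712,-3.9999) (cross=-19.900)
ex = (C−B)/|BC| = (0.9942,-0.1072); ey = (0.1072,0.9942)
P = B + 1.21·ex + 2.08·ey = (3.4259,-1.5257)

3.43 -1.53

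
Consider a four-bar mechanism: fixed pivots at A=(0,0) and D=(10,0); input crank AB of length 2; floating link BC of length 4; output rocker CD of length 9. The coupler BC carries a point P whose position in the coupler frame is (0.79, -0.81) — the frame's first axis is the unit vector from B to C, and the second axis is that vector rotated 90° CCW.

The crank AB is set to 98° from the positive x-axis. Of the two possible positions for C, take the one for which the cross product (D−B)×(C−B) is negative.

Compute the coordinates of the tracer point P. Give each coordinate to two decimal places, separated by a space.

-0.75 0.95

A=(0,0), D=(10.00,0)
B = A + 2.00·(cos98°, sin98°) = (-0.2783, 1.9805)
|BD| = 10.4674
circle(B,4.00) ∩ circle(D,9.00): a=2.1288, h=3.3864
  candidates: C₊=(2.4528,4.9030) cross=35.447; C₋=(1.1713,-1.7475) cross=-35.447
  mode - wants cross < 0 → take C=(1.1713,-1.7475) (cross=-35.447)
ex = (C−B)/|BC| = (0.3624,-0.9320); ey = (0.9320,0.3624)
P = B + 0.79·ex + -0.81·ey = (-0.7470,0.9507)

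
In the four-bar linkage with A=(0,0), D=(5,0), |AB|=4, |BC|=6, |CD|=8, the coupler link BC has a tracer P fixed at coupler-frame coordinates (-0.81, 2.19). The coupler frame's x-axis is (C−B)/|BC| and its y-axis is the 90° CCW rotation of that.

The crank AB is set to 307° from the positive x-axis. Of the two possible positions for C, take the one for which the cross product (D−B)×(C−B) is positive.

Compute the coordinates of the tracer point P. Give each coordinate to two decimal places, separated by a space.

2.17 -5.52

A=(0,0), D=(5.00,0)
B = A + 4.00·(cos307°, sin307°) = (2.4073, -3.1945)
|BD| = 4.1143
circle(B,6.00) ∩ circle(D,8.00): a=-1.3456, h=5.8472
  candidates: C₊=(-2.9808,-0.5546) cross=24.057; C₋=(6.0993,-7.9241) cross=-24.057
  mode + wants cross > 0 → take C=(-2.9808,-0.5546) (cross=24.057)
ex = (C−B)/|BC| = (-0.8980,0.4400); ey = (-0.4400,-0.8980)
P = B + -0.81·ex + 2.19·ey = (2.1711,-5.5176)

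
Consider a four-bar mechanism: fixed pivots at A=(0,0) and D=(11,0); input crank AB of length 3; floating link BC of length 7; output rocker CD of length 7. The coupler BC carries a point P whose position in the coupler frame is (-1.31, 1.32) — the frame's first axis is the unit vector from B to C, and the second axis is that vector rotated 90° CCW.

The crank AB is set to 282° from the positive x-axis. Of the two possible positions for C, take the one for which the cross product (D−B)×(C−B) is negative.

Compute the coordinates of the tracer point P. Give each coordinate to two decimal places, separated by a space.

A=(0,0), D=(11.00,0)
B = A + 3.00·(cos282°, sin282°) = (0.6237, -2.9344)
|BD| = 10.7832
circle(B,7.00) ∩ circle(D,7.00): a=5.3916, h=4.4644
  candidates: C₊=(4.5970,2.8287) cross=48.140; C₋=(7.0268,-5.7631) cross=-48.140
  mode - wants cross < 0 → take C=(7.0268,-5.7631) (cross=-48.140)
ex = (C−B)/|BC| = (0.9147,-0.4041); ey = (0.4041,0.9147)
P = B + -1.31·ex + 1.32·ey = (-0.0411,-1.1977)

-0.04 -1.20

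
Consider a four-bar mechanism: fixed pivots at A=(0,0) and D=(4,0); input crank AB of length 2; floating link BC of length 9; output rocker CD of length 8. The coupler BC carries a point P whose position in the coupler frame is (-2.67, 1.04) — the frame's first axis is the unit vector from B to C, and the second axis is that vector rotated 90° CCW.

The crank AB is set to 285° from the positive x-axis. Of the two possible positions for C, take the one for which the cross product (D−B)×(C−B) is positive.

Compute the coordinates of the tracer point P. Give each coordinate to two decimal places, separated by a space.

A=(0,0), D=(4.00,0)
B = A + 2.00·(cos285°, sin285°) = (0.5176, -1.9319)
|BD| = 3.9823
circle(B,9.00) ∩ circle(D,8.00): a=4.1256, h=7.9987
  candidates: C₊=(0.2451,7.0640) cross=31.853; C₋=(8.0055,-6.9250) cross=-31.853
  mode + wants cross > 0 → take C=(0.2451,7.0640) (cross=31.853)
ex = (C−B)/|BC| = (-0.0303,0.9995); ey = (-0.9995,-0.0303)
P = B + -2.67·ex + 1.04·ey = (-0.4410,-4.6321)

-0.44 -4.63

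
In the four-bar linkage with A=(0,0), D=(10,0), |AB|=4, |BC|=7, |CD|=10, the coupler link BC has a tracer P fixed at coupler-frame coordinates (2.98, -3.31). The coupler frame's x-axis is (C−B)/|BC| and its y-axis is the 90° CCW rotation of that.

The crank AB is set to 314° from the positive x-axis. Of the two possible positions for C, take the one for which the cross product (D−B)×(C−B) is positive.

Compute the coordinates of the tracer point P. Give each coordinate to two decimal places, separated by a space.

A=(0,0), D=(10.00,0)
B = A + 4.00·(cos314°, sin314°) = (2.7786, -2.8774)
|BD| = 7.7735
circle(B,7.00) ∩ circle(D,10.00): a=0.6064, h=6.9737
  candidates: C₊=(0.7606,3.8255) cross=54.210; C₋=(5.9232,-9.1313) cross=-54.210
  mode + wants cross > 0 → take C=(0.7606,3.8255) (cross=54.210)
ex = (C−B)/|BC| = (-0.2883,0.9575); ey = (-0.9575,-0.2883)
P = B + 2.98·ex + -3.31·ey = (5.0890,0.9303)

5.09 0.93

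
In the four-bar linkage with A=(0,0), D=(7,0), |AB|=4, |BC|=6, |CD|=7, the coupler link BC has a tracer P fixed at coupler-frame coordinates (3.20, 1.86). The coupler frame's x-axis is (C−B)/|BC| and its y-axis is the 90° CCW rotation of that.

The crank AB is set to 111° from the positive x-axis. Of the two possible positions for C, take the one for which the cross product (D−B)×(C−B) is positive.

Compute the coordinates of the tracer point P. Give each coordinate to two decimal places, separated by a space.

0.65 6.79

A=(0,0), D=(7.00,0)
B = A + 4.00·(cos111°, sin111°) = (-1.4335, 3.7343)
|BD| = 9.2233
circle(B,6.00) ∩ circle(D,7.00): a=3.9069, h=4.5537
  candidates: C₊=(3.9826,6.3163) cross=42.000; C₋=(0.2952,-2.0113) cross=-42.000
  mode + wants cross > 0 → take C=(3.9826,6.3163) (cross=42.000)
ex = (C−B)/|BC| = (0.9027,0.4303); ey = (-0.4303,0.9027)
P = B + 3.20·ex + 1.86·ey = (0.6547,6.7903)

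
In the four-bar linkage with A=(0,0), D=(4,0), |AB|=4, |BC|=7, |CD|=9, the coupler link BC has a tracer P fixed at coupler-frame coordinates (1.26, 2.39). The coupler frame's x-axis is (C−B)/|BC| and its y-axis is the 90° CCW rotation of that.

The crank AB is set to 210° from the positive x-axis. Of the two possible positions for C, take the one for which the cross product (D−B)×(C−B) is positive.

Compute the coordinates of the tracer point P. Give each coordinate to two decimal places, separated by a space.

A=(0,0), D=(4.00,0)
B = A + 4.00·(cos210°, sin210°) = (-3.4641, -2.0000)
|BD| = 7.7274
circle(B,7.00) ∩ circle(D,9.00): a=1.7932, h=6.7664
  candidates: C₊=(-3.4833,5.0000) cross=52.287; C₋=(0.0192,-8.0718) cross=-52.287
  mode + wants cross > 0 → take C=(-3.4833,5.0000) (cross=52.287)
ex = (C−B)/|BC| = (-0.0027,1.0000); ey = (-1.0000,-0.0027)
P = B + 1.26·ex + 2.39·ey = (-5.8576,-0.7466)

-5.86 -0.75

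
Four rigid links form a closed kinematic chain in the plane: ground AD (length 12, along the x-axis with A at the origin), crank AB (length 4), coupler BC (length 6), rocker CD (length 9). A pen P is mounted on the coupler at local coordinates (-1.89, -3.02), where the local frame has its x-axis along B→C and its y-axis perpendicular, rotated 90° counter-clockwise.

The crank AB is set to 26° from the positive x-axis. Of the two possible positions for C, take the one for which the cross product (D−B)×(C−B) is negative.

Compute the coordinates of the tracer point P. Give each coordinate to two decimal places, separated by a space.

0.44 3.41

A=(0,0), D=(12.00,0)
B = A + 4.00·(cos26°, sin26°) = (3.5952, 1.7535)
|BD| = 8.5858
circle(B,6.00) ∩ circle(D,9.00): a=1.6723, h=5.7622
  candidates: C₊=(6.4090,7.0527) cross=49.473; C₋=(4.0554,-4.2288) cross=-49.473
  mode - wants cross < 0 → take C=(4.0554,-4.2288) (cross=-49.473)
ex = (C−B)/|BC| = (0.0767,-0.9971); ey = (0.9971,0.0767)
P = B + -1.89·ex + -3.02·ey = (0.4391,3.4063)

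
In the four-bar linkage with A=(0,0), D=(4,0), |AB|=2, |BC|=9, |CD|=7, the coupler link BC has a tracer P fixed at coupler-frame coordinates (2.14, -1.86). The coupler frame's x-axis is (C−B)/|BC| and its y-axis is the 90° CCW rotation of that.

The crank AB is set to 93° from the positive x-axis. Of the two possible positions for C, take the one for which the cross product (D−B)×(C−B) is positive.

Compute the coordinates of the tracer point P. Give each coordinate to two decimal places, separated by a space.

2.61 1.17

A=(0,0), D=(4.00,0)
B = A + 2.00·(cos93°, sin93°) = (-0.1047, 1.9973)
|BD| = 4.5648
circle(B,9.00) ∩ circle(D,7.00): a=5.7875, h=6.8924
  candidates: C₊=(8.1151,5.6627) cross=31.462; C₋=(2.0838,-6.7326) cross=-31.462
  mode + wants cross > 0 → take C=(8.1151,5.6627) (cross=31.462)
ex = (C−B)/|BC| = (0.9133,0.4073); ey = (-0.4073,0.9133)
P = B + 2.14·ex + -1.86·ey = (2.6073,1.1701)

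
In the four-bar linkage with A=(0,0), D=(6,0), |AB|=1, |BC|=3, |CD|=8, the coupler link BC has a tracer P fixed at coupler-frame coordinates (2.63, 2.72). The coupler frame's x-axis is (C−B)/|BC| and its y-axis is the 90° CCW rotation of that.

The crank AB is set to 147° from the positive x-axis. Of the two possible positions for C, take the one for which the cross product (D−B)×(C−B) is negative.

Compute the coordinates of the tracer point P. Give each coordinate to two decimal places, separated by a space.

A=(0,0), D=(6.00,0)
B = A + 1.00·(cos147°, sin147°) = (-0.8387, 0.5446)
|BD| = 6.8603
circle(B,3.00) ∩ circle(D,8.00): a=-0.5784, h=2.9437
  candidates: C₊=(-1.1815,3.5250) cross=20.195; C₋=(-1.6489,-2.3439) cross=-20.195
  mode - wants cross < 0 → take C=(-1.6489,-2.3439) (cross=-20.195)
ex = (C−B)/|BC| = (-0.2701,-0.9628); ey = (0.9628,-0.2701)
P = B + 2.63·ex + 2.72·ey = (1.0699,-2.7223)

1.07 -2.72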